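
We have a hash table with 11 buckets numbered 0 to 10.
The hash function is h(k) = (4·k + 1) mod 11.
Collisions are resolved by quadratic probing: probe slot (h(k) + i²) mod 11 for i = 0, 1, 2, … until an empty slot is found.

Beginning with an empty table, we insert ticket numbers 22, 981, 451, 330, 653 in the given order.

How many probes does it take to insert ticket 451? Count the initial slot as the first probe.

22: h=1 => slot 1
981: h=9 => slot 9
451: h=1, probe 1,2 => slot 2
330: h=1, probe 1,2,5 => slot 5
653: h=6 => slot 6
Table: [—, 22, 451, —, —, 330, 653, —, —, 981, —]

2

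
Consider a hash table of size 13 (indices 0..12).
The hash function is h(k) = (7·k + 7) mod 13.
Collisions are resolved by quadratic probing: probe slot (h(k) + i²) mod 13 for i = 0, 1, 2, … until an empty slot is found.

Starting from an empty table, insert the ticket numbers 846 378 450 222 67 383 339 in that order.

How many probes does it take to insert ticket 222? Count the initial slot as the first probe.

3

Insert 846: h=1, slot 1 empty -> index 1.
Insert 378: h=1, slot 1 occupied -> index 2.
Insert 450: h=11, slot 11 empty -> index 11.
Insert 222: h=1, slots 1,2 occupied -> index 5.
Insert 67: h=8, slot 8 empty -> index 8.
Insert 383: h=10, slot 10 empty -> index 10.
Insert 339: h=1, slots 1,2,5,10 occupied -> index 4.
Table: [-, 846, 378, -, 339, 222, -, -, 67, -, 383, 450, -]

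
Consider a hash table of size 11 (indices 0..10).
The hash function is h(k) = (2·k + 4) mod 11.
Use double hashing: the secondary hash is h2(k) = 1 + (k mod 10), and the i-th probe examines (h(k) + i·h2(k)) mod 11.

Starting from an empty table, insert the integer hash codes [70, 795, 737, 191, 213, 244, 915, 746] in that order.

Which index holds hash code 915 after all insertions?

9

Insert 70: h=1, slot 1 empty -> index 1.
Insert 795: h=10, slot 10 empty -> index 10.
Insert 737: h=4, slot 4 empty -> index 4.
Insert 191: h=1, h2=2, slot 1 occupied -> index 3.
Insert 213: h=1, h2=4, slot 1 occupied -> index 5.
Insert 244: h=8, slot 8 empty -> index 8.
Insert 915: h=8, h2=6, slots 8,3 occupied -> index 9.
Insert 746: h=0, slot 0 empty -> index 0.
Table: [746, 70, -, 191, 737, 213, -, -, 244, 915, 795]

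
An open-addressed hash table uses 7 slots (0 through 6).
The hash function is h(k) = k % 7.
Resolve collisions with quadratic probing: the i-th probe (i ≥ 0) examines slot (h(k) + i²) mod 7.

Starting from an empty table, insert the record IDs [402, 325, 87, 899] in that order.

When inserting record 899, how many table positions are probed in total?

4

402: h=3 → slot 3
325: h=3, probe 3,4 → slot 4
87: h=3, probe 3,4,0 → slot 0
899: h=3, probe 3,4,0,5 → slot 5
Table: [87, _, _, 402, 325, 899, _]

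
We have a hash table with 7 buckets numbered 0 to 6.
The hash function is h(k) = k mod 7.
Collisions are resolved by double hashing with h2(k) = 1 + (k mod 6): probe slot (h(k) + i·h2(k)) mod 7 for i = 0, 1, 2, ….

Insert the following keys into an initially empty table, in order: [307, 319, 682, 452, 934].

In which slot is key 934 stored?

1

Insert 307: h=6, slot 6 empty -> index 6.
Insert 319: h=4, slot 4 empty -> index 4.
Insert 682: h=3, slot 3 empty -> index 3.
Insert 452: h=4, h2=3, slot 4 occupied -> index 0.
Insert 934: h=3, h2=5, slot 3 occupied -> index 1.
Table: [452, 934, ., 682, 319, ., 307]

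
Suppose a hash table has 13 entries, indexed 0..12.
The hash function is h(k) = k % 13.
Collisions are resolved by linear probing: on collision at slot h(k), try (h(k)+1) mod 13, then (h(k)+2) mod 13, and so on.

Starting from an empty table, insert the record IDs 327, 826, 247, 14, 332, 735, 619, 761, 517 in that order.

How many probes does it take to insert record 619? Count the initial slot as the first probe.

327: h=2 → slot 2
826: h=7 → slot 7
247: h=0 → slot 0
14: h=1 → slot 1
332: h=7, probe 7,8 → slot 8
735: h=7, probe 7,8,9 → slot 9
619: h=8, probe 8,9,10 → slot 10
761: h=7, probe 7,8,9,10,11 → slot 11
517: h=10, probe 10,11,12 → slot 12
Table: [247, 14, 327, _, _, _, _, 826, 332, 735, 619, 761, 517]

3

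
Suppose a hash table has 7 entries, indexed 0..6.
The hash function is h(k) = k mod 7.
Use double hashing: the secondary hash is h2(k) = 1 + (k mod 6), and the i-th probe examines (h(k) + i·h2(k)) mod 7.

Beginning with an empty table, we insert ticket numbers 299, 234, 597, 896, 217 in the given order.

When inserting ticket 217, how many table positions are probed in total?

3

299: h=5 → slot 5
234: h=3 → slot 3
597: h=2 → slot 2
896: h=0 → slot 0
217: h=0, h2=2, probe 0,2,4 → slot 4
Table: [896, ∅, 597, 234, 217, 299, ∅]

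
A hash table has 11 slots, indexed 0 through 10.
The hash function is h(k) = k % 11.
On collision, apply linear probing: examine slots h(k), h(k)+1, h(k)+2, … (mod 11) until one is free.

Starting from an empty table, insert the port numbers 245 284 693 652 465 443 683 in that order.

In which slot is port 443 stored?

245: h=3 -> slot 3
284: h=9 -> slot 9
693: h=0 -> slot 0
652: h=3, probe 3,4 -> slot 4
465: h=3, probe 3,4,5 -> slot 5
443: h=3, probe 3,4,5,6 -> slot 6
683: h=1 -> slot 1
Table: [693, 683, —, 245, 652, 465, 443, —, —, 284, —]

6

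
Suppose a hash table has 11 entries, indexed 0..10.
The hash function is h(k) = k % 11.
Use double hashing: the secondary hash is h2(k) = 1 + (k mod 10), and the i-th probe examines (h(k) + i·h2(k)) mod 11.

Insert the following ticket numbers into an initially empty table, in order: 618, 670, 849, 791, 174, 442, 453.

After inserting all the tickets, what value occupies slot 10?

670

618 hashes to 2; slot 2 is free → place at 2.
670 hashes to 10; slot 10 is free → place at 10.
849 hashes to 2, h2=10; 2 taken → place at 1.
791 hashes to 10, h2=2; 10,1 taken → place at 3.
174 hashes to 9; slot 9 is free → place at 9.
442 hashes to 2, h2=3; 2 taken → place at 5.
453 hashes to 2, h2=4; 2 taken → place at 6.
Table: [∅, 849, 618, 791, ∅, 442, 453, ∅, ∅, 174, 670]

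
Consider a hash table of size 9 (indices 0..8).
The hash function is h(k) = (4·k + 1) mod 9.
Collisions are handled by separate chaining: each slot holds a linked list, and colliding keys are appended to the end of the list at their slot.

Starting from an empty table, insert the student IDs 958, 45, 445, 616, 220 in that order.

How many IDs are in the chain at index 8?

4

958 -> bucket 8
45 -> bucket 1
445 -> bucket 8 (collision)
616 -> bucket 8 (collision)
220 -> bucket 8 (collision)
Final buckets:
0: .
1: 45
2: .
3: .
4: .
5: .
6: .
7: .
8: 958 -> 445 -> 616 -> 220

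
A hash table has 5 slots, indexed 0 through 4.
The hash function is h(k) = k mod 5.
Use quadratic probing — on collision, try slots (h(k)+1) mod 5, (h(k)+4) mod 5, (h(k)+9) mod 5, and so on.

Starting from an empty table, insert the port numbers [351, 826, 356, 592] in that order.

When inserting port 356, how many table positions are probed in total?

3

351 hashes to 1; slot 1 is free => place at 1.
826 hashes to 1; 1 taken => place at 2.
356 hashes to 1; 1,2 taken => place at 0.
592 hashes to 2; 2 taken => place at 3.
Table: [356, 351, 826, 592, _]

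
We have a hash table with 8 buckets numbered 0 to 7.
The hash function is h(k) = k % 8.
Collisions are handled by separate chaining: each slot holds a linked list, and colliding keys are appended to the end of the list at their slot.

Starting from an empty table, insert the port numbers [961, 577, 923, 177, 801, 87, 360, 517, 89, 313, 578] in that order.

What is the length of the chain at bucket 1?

6

961 → bucket 1
577 → bucket 1 (collision)
923 → bucket 3
177 → bucket 1 (collision)
801 → bucket 1 (collision)
87 → bucket 7
360 → bucket 0
517 → bucket 5
89 → bucket 1 (collision)
313 → bucket 1 (collision)
578 → bucket 2
Final buckets:
0: 360
1: 961 -> 577 -> 177 -> 801 -> 89 -> 313
2: 578
3: 923
4: -
5: 517
6: -
7: 87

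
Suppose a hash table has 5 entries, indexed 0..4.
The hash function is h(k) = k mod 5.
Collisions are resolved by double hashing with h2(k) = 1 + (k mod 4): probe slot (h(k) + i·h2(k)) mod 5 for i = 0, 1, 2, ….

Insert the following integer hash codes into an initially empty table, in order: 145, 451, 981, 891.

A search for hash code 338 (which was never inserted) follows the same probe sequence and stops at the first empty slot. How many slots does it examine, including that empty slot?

4

145 hashes to 0; slot 0 is free => place at 0.
451 hashes to 1; slot 1 is free => place at 1.
981 hashes to 1, h2=2; 1 taken => place at 3.
891 hashes to 1, h2=4; 1,0 taken => place at 4.
Table: [145, 451, ∅, 981, 891]
Lookup 338: h=3, h2=3, probe 3,1,4,2 → slot 2 empty, not found.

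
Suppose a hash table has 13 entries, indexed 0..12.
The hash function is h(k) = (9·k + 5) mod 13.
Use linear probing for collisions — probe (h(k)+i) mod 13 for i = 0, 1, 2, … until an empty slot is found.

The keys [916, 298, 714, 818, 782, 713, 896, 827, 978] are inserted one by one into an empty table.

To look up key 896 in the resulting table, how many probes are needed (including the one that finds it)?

916 hashes to 7; slot 7 is free → place at 7.
298 hashes to 9; slot 9 is free → place at 9.
714 hashes to 9; 9 taken → place at 10.
818 hashes to 9; 9,10 taken → place at 11.
782 hashes to 10; 10,11 taken → place at 12.
713 hashes to 0; slot 0 is free → place at 0.
896 hashes to 9; 9,10,11,12,0 taken → place at 1.
827 hashes to 12; 12,0,1 taken → place at 2.
978 hashes to 6; slot 6 is free → place at 6.
Table: [713, 896, 827, _, _, _, 978, 916, _, 298, 714, 818, 782]
Lookup 896: h=9, probe 9,10,11,12,0,1 → found at 1.

6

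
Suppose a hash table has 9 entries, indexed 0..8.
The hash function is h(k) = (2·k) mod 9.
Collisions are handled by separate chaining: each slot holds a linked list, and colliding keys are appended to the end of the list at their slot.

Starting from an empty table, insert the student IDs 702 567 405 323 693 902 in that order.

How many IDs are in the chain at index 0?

Insert 702: h=0, bucket 0 empty -> new chain.
Insert 567: h=0, bucket 0 nonempty -> append to chain.
Insert 405: h=0, bucket 0 nonempty -> append to chain.
Insert 323: h=7, bucket 7 empty -> new chain.
Insert 693: h=0, bucket 0 nonempty -> append to chain.
Insert 902: h=4, bucket 4 empty -> new chain.
Final buckets:
0: 702 -> 567 -> 405 -> 693
1: -
2: -
3: -
4: 902
5: -
6: -
7: 323
8: -

4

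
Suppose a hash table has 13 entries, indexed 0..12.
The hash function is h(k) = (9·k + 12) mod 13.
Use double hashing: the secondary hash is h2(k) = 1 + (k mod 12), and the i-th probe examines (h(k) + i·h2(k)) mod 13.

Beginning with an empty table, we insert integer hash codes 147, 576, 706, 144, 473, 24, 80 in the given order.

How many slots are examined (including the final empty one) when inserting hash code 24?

5

Insert 147: h=9, slot 9 empty -> index 9.
Insert 576: h=9, h2=1, slot 9 occupied -> index 10.
Insert 706: h=9, h2=11, slot 9 occupied -> index 7.
Insert 144: h=8, slot 8 empty -> index 8.
Insert 473: h=5, slot 5 empty -> index 5.
Insert 24: h=7, h2=1, slots 7,8,9,10 occupied -> index 11.
Insert 80: h=4, slot 4 empty -> index 4.
Table: [., ., ., ., 80, 473, ., 706, 144, 147, 576, 24, .]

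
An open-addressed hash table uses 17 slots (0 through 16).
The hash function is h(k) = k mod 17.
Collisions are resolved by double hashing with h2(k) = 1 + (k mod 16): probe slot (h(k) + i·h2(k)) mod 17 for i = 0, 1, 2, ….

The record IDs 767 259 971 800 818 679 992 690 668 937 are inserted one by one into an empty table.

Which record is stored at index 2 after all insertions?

Insert 767: h=2, slot 2 empty => index 2.
Insert 259: h=4, slot 4 empty => index 4.
Insert 971: h=2, h2=12, slot 2 occupied => index 14.
Insert 800: h=1, slot 1 empty => index 1.
Insert 818: h=2, h2=3, slot 2 occupied => index 5.
Insert 679: h=16, slot 16 empty => index 16.
Insert 992: h=6, slot 6 empty => index 6.
Insert 690: h=10, slot 10 empty => index 10.
Insert 668: h=5, h2=13, slots 5,1,14,10,6,2 occupied => index 15.
Insert 937: h=2, h2=10, slot 2 occupied => index 12.
Table: [., 800, 767, ., 259, 818, 992, ., ., ., 690, ., 937, ., 971, 668, 679]

767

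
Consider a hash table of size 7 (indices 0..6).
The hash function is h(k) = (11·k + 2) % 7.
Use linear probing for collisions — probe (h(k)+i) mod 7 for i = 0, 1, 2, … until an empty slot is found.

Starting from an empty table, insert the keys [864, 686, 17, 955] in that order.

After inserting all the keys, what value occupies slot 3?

Insert 864: h=0, slot 0 empty → index 0.
Insert 686: h=2, slot 2 empty → index 2.
Insert 17: h=0, slot 0 occupied → index 1.
Insert 955: h=0, slots 0,1,2 occupied → index 3.
Table: [864, 17, 686, 955, -, -, -]

955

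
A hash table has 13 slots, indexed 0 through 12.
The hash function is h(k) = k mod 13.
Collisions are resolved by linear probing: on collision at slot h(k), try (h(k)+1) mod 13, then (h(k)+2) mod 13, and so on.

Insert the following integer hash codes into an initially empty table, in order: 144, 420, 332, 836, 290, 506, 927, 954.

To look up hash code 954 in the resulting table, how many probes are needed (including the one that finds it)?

5

144 hashes to 1; slot 1 is free => place at 1.
420 hashes to 4; slot 4 is free => place at 4.
332 hashes to 7; slot 7 is free => place at 7.
836 hashes to 4; 4 taken => place at 5.
290 hashes to 4; 4,5 taken => place at 6.
506 hashes to 12; slot 12 is free => place at 12.
927 hashes to 4; 4,5,6,7 taken => place at 8.
954 hashes to 5; 5,6,7,8 taken => place at 9.
Table: [∅, 144, ∅, ∅, 420, 836, 290, 332, 927, 954, ∅, ∅, 506]
Lookup 954: h=5, probe 5,6,7,8,9 → found at 9.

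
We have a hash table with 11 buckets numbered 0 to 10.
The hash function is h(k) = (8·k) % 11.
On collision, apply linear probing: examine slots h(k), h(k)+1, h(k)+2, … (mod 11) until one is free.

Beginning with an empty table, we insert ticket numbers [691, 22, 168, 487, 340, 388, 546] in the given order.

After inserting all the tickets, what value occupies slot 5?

Insert 691: h=6, slot 6 empty => index 6.
Insert 22: h=0, slot 0 empty => index 0.
Insert 168: h=2, slot 2 empty => index 2.
Insert 487: h=2, slot 2 occupied => index 3.
Insert 340: h=3, slot 3 occupied => index 4.
Insert 388: h=2, slots 2,3,4 occupied => index 5.
Insert 546: h=1, slot 1 empty => index 1.
Table: [22, 546, 168, 487, 340, 388, 691, ., ., ., .]

388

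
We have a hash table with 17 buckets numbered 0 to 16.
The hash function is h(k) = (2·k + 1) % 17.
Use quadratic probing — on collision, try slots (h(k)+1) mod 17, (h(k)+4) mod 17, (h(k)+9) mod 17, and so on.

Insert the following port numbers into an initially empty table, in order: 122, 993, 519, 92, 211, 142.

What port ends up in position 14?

211

122 hashes to 7; slot 7 is free => place at 7.
993 hashes to 15; slot 15 is free => place at 15.
519 hashes to 2; slot 2 is free => place at 2.
92 hashes to 15; 15 taken => place at 16.
211 hashes to 15; 15,16,2,7 taken => place at 14.
142 hashes to 13; slot 13 is free => place at 13.
Table: [-, -, 519, -, -, -, -, 122, -, -, -, -, -, 142, 211, 993, 92]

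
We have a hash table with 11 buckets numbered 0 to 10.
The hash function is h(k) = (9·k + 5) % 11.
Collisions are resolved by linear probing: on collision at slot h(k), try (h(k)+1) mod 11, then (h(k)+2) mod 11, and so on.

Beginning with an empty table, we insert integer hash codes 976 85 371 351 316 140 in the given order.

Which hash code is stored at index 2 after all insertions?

976 hashes to 0; slot 0 is free -> place at 0.
85 hashes to 0; 0 taken -> place at 1.
371 hashes to 0; 0,1 taken -> place at 2.
351 hashes to 7; slot 7 is free -> place at 7.
316 hashes to 0; 0,1,2 taken -> place at 3.
140 hashes to 0; 0,1,2,3 taken -> place at 4.
Table: [976, 85, 371, 316, 140, -, -, 351, -, -, -]

371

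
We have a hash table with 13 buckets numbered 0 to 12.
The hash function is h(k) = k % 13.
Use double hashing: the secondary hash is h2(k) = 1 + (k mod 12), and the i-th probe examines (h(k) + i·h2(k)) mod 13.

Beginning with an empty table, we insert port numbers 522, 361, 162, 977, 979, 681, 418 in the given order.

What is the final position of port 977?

8

522: h=2 -> slot 2
361: h=10 -> slot 10
162: h=6 -> slot 6
977: h=2, h2=6, probe 2,8 -> slot 8
979: h=4 -> slot 4
681: h=5 -> slot 5
418: h=2, h2=11, probe 2,0 -> slot 0
Table: [418, ., 522, ., 979, 681, 162, ., 977, ., 361, ., .]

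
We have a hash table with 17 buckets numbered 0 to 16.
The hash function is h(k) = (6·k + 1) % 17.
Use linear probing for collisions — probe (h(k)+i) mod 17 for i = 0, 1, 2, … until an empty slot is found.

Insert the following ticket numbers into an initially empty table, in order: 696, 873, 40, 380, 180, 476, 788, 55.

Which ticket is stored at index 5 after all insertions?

Insert 696: h=12, slot 12 empty -> index 12.
Insert 873: h=3, slot 3 empty -> index 3.
Insert 40: h=3, slot 3 occupied -> index 4.
Insert 380: h=3, slots 3,4 occupied -> index 5.
Insert 180: h=10, slot 10 empty -> index 10.
Insert 476: h=1, slot 1 empty -> index 1.
Insert 788: h=3, slots 3,4,5 occupied -> index 6.
Insert 55: h=8, slot 8 empty -> index 8.
Table: [—, 476, —, 873, 40, 380, 788, —, 55, —, 180, —, 696, —, —, —, —]

380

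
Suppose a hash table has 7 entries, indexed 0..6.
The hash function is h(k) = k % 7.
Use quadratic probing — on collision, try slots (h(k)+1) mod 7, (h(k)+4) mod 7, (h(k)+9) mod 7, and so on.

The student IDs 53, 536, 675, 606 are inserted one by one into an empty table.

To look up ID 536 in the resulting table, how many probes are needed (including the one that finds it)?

2

Insert 53: h=4, slot 4 empty → index 4.
Insert 536: h=4, slot 4 occupied → index 5.
Insert 675: h=3, slot 3 empty → index 3.
Insert 606: h=4, slots 4,5 occupied → index 1.
Table: [_, 606, _, 675, 53, 536, _]
Lookup 536: h=4, probe 4,5 → found at 5.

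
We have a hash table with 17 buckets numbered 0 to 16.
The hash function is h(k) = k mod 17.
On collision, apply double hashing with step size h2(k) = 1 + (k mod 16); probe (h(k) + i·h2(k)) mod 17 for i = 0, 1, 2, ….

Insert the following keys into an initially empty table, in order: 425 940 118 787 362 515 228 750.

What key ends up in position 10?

362

425 hashes to 0; slot 0 is free => place at 0.
940 hashes to 5; slot 5 is free => place at 5.
118 hashes to 16; slot 16 is free => place at 16.
787 hashes to 5, h2=4; 5 taken => place at 9.
362 hashes to 5, h2=11; 5,16 taken => place at 10.
515 hashes to 5, h2=4; 5,9 taken => place at 13.
228 hashes to 7; slot 7 is free => place at 7.
750 hashes to 2; slot 2 is free => place at 2.
Table: [425, -, 750, -, -, 940, -, 228, -, 787, 362, -, -, 515, -, -, 118]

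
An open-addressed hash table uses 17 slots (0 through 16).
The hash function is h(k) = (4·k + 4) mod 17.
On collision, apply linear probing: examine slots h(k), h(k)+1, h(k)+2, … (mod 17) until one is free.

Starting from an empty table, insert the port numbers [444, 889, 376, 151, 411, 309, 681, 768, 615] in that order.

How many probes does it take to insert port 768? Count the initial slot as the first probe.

3

444 hashes to 12; slot 12 is free => place at 12.
889 hashes to 7; slot 7 is free => place at 7.
376 hashes to 12; 12 taken => place at 13.
151 hashes to 13; 13 taken => place at 14.
411 hashes to 16; slot 16 is free => place at 16.
309 hashes to 16; 16 taken => place at 0.
681 hashes to 8; slot 8 is free => place at 8.
768 hashes to 16; 16,0 taken => place at 1.
615 hashes to 16; 16,0,1 taken => place at 2.
Table: [309, 768, 615, _, _, _, _, 889, 681, _, _, _, 444, 376, 151, _, 411]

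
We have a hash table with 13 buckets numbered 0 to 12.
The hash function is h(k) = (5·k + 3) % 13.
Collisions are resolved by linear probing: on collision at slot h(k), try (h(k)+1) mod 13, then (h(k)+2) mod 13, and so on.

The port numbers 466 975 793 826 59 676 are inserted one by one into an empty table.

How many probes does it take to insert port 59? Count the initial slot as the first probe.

2

Insert 466: h=6, slot 6 empty → index 6.
Insert 975: h=3, slot 3 empty → index 3.
Insert 793: h=3, slot 3 occupied → index 4.
Insert 826: h=12, slot 12 empty → index 12.
Insert 59: h=12, slot 12 occupied → index 0.
Insert 676: h=3, slots 3,4 occupied → index 5.
Table: [59, _, _, 975, 793, 676, 466, _, _, _, _, _, 826]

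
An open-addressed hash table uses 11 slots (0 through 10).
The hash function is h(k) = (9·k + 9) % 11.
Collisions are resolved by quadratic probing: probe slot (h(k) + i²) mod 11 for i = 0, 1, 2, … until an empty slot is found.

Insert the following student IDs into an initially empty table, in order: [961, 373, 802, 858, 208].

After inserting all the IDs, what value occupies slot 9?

858

961 hashes to 1; slot 1 is free → place at 1.
373 hashes to 0; slot 0 is free → place at 0.
802 hashes to 0; 0,1 taken → place at 4.
858 hashes to 9; slot 9 is free → place at 9.
208 hashes to 0; 0,1,4,9 taken → place at 5.
Table: [373, 961, ., ., 802, 208, ., ., ., 858, .]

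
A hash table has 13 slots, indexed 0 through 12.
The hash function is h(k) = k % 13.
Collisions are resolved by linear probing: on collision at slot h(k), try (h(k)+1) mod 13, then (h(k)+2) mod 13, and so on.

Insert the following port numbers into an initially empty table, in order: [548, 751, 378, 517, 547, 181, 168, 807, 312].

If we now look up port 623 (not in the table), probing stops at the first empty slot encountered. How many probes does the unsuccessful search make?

548: h=2 → slot 2
751: h=10 → slot 10
378: h=1 → slot 1
517: h=10, probe 10,11 → slot 11
547: h=1, probe 1,2,3 → slot 3
181: h=12 → slot 12
168: h=12, probe 12,0 → slot 0
807: h=1, probe 1,2,3,4 → slot 4
312: h=0, probe 0,1,2,3,4,5 → slot 5
Table: [168, 378, 548, 547, 807, 312, -, -, -, -, 751, 517, 181]
Lookup 623: h=12, probe 12,0,1,2,3,4,5,6 → slot 6 empty, not found.

8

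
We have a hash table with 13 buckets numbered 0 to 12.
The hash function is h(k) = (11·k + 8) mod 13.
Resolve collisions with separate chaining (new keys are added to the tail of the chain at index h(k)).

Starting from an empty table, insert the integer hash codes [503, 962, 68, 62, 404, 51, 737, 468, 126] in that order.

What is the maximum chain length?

3

503 → bucket 3
962 → bucket 8
68 → bucket 2
62 → bucket 1
404 → bucket 6
51 → bucket 10
737 → bucket 3 (collision)
468 → bucket 8 (collision)
126 → bucket 3 (collision)
Final buckets:
0: —
1: 62
2: 68
3: 503 -> 737 -> 126
4: —
5: —
6: 404
7: —
8: 962 -> 468
9: —
10: 51
11: —
12: —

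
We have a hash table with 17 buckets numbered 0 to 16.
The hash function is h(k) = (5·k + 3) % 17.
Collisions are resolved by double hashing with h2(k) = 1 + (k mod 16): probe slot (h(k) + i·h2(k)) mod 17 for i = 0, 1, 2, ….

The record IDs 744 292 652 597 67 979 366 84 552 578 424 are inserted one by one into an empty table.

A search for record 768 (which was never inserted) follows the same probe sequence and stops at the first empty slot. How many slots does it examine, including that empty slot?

4

744: h=0 → slot 0
292: h=1 → slot 1
652: h=16 → slot 16
597: h=13 → slot 13
67: h=15 → slot 15
979: h=2 → slot 2
366: h=14 → slot 14
84: h=15, h2=5, probe 15,3 → slot 3
552: h=9 → slot 9
578: h=3, h2=3, probe 3,6 → slot 6
424: h=15, h2=9, probe 15,7 → slot 7
Table: [744, 292, 979, 84, _, _, 578, 424, _, 552, _, _, _, 597, 366, 67, 652]
Lookup 768: h=1, h2=1, probe 1,2,3,4 → slot 4 empty, not found.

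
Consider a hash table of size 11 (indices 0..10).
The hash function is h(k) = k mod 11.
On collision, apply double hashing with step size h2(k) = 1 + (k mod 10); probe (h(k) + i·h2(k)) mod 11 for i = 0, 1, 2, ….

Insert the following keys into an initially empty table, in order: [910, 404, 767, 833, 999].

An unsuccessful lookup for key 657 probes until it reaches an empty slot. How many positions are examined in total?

4

910: h=8 → slot 8
404: h=8, h2=5, probe 8,2 → slot 2
767: h=8, h2=8, probe 8,5 → slot 5
833: h=8, h2=4, probe 8,1 → slot 1
999: h=9 → slot 9
Table: [_, 833, 404, _, _, 767, _, _, 910, 999, _]
Lookup 657: h=8, h2=8, probe 8,5,2,10 → slot 10 empty, not found.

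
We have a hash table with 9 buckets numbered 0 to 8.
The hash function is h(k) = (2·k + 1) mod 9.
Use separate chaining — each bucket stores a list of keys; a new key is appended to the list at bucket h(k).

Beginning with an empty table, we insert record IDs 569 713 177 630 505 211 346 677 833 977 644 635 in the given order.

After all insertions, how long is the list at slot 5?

3

Insert 569: h=5, bucket 5 empty → new chain.
Insert 713: h=5, bucket 5 nonempty → append to chain.
Insert 177: h=4, bucket 4 empty → new chain.
Insert 630: h=1, bucket 1 empty → new chain.
Insert 505: h=3, bucket 3 empty → new chain.
Insert 211: h=0, bucket 0 empty → new chain.
Insert 346: h=0, bucket 0 nonempty → append to chain.
Insert 677: h=5, bucket 5 nonempty → append to chain.
Insert 833: h=2, bucket 2 empty → new chain.
Insert 977: h=2, bucket 2 nonempty → append to chain.
Insert 644: h=2, bucket 2 nonempty → append to chain.
Insert 635: h=2, bucket 2 nonempty → append to chain.
Final buckets:
0: 211 -> 346
1: 630
2: 833 -> 977 -> 644 -> 635
3: 505
4: 177
5: 569 -> 713 -> 677
6: .
7: .
8: .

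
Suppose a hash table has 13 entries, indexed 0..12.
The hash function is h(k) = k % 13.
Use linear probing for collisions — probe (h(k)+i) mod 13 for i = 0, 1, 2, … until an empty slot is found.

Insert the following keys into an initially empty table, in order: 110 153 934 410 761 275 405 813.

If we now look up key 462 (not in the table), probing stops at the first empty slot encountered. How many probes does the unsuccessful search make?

6

Insert 110: h=6, slot 6 empty -> index 6.
Insert 153: h=10, slot 10 empty -> index 10.
Insert 934: h=11, slot 11 empty -> index 11.
Insert 410: h=7, slot 7 empty -> index 7.
Insert 761: h=7, slot 7 occupied -> index 8.
Insert 275: h=2, slot 2 empty -> index 2.
Insert 405: h=2, slot 2 occupied -> index 3.
Insert 813: h=7, slots 7,8 occupied -> index 9.
Table: [., ., 275, 405, ., ., 110, 410, 761, 813, 153, 934, .]
Lookup 462: h=7, probe 7,8,9,10,11,12 → slot 12 empty, not found.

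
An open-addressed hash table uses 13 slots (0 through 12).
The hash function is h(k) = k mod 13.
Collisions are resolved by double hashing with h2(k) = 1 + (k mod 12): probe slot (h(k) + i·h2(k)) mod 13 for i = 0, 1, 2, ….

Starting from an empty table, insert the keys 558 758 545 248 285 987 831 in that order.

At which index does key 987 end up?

3

558: h=12 => slot 12
758: h=4 => slot 4
545: h=12, h2=6, probe 12,5 => slot 5
248: h=1 => slot 1
285: h=12, h2=10, probe 12,9 => slot 9
987: h=12, h2=4, probe 12,3 => slot 3
831: h=12, h2=4, probe 12,3,7 => slot 7
Table: [∅, 248, ∅, 987, 758, 545, ∅, 831, ∅, 285, ∅, ∅, 558]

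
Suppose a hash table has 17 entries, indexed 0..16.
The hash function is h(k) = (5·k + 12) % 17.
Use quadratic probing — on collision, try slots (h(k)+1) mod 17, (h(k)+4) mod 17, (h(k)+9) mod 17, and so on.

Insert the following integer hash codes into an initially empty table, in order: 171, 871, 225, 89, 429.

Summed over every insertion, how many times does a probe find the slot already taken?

6

171: h=0 => slot 0
871: h=15 => slot 15
225: h=15, probe 15,16 => slot 16
89: h=15, probe 15,16,2 => slot 2
429: h=15, probe 15,16,2,7 => slot 7
Table: [171, -, 89, -, -, -, -, 429, -, -, -, -, -, -, -, 871, 225]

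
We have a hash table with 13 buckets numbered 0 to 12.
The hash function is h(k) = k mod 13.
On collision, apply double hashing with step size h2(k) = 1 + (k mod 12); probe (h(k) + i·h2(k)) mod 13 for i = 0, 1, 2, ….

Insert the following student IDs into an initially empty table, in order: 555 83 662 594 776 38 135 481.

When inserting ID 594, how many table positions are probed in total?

2

555 hashes to 9; slot 9 is free → place at 9.
83 hashes to 5; slot 5 is free → place at 5.
662 hashes to 12; slot 12 is free → place at 12.
594 hashes to 9, h2=7; 9 taken → place at 3.
776 hashes to 9, h2=9; 9,5 taken → place at 1.
38 hashes to 12, h2=3; 12 taken → place at 2.
135 hashes to 5, h2=4; 5,9 taken → place at 0.
481 hashes to 0, h2=2; 0,2 taken → place at 4.
Table: [135, 776, 38, 594, 481, 83, —, —, —, 555, —, —, 662]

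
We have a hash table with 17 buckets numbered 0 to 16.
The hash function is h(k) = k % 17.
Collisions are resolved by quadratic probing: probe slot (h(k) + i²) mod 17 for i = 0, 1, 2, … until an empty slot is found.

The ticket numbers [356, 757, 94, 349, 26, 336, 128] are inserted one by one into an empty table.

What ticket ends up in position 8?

356 hashes to 16; slot 16 is free → place at 16.
757 hashes to 9; slot 9 is free → place at 9.
94 hashes to 9; 9 taken → place at 10.
349 hashes to 9; 9,10 taken → place at 13.
26 hashes to 9; 9,10,13 taken → place at 1.
336 hashes to 13; 13 taken → place at 14.
128 hashes to 9; 9,10,13,1 taken → place at 8.
Table: [., 26, ., ., ., ., ., ., 128, 757, 94, ., ., 349, 336, ., 356]

128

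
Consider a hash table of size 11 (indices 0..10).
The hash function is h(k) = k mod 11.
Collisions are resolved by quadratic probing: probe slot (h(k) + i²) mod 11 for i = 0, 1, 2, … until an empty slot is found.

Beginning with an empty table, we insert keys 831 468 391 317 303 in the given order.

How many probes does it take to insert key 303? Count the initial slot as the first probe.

4

831: h=6 => slot 6
468: h=6, probe 6,7 => slot 7
391: h=6, probe 6,7,10 => slot 10
317: h=9 => slot 9
303: h=6, probe 6,7,10,4 => slot 4
Table: [., ., ., ., 303, ., 831, 468, ., 317, 391]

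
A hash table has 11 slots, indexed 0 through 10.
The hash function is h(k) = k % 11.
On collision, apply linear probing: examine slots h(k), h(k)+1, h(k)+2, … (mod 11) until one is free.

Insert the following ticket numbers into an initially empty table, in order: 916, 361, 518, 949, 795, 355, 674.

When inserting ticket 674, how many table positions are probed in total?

5

916 hashes to 3; slot 3 is free => place at 3.
361 hashes to 9; slot 9 is free => place at 9.
518 hashes to 1; slot 1 is free => place at 1.
949 hashes to 3; 3 taken => place at 4.
795 hashes to 3; 3,4 taken => place at 5.
355 hashes to 3; 3,4,5 taken => place at 6.
674 hashes to 3; 3,4,5,6 taken => place at 7.
Table: [—, 518, —, 916, 949, 795, 355, 674, —, 361, —]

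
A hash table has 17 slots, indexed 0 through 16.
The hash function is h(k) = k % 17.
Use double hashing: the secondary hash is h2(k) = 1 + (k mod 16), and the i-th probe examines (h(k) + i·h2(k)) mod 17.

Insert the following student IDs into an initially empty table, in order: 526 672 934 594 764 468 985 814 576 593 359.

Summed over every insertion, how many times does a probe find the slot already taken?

14

Insert 526: h=16, slot 16 empty → index 16.
Insert 672: h=9, slot 9 empty → index 9.
Insert 934: h=16, h2=7, slot 16 occupied → index 6.
Insert 594: h=16, h2=3, slot 16 occupied → index 2.
Insert 764: h=16, h2=13, slot 16 occupied → index 12.
Insert 468: h=9, h2=5, slot 9 occupied → index 14.
Insert 985: h=16, h2=10, slots 16,9,2,12 occupied → index 5.
Insert 814: h=15, slot 15 empty → index 15.
Insert 576: h=15, h2=1, slots 15,16 occupied → index 0.
Insert 593: h=15, h2=2, slots 15,0,2 occupied → index 4.
Insert 359: h=2, h2=8, slot 2 occupied → index 10.
Table: [576, —, 594, —, 593, 985, 934, —, —, 672, 359, —, 764, —, 468, 814, 526]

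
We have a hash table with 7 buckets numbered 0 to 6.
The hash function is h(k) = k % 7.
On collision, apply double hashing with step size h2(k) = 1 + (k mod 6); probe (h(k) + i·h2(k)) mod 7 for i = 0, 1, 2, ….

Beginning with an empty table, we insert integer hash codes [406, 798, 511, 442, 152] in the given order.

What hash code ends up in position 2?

406: h=0 => slot 0
798: h=0, h2=1, probe 0,1 => slot 1
511: h=0, h2=2, probe 0,2 => slot 2
442: h=1, h2=5, probe 1,6 => slot 6
152: h=5 => slot 5
Table: [406, 798, 511, —, —, 152, 442]

511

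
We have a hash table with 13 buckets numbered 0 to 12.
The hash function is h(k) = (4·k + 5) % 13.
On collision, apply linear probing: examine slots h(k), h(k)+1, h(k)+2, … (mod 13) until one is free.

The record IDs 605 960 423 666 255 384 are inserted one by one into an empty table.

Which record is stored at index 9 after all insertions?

Insert 605: h=7, slot 7 empty → index 7.
Insert 960: h=10, slot 10 empty → index 10.
Insert 423: h=7, slot 7 occupied → index 8.
Insert 666: h=4, slot 4 empty → index 4.
Insert 255: h=11, slot 11 empty → index 11.
Insert 384: h=7, slots 7,8 occupied → index 9.
Table: [-, -, -, -, 666, -, -, 605, 423, 384, 960, 255, -]

384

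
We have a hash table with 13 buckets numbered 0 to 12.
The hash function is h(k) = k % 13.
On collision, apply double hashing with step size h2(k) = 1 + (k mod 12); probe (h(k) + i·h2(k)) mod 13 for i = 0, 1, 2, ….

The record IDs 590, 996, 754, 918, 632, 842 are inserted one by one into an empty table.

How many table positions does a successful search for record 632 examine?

590 hashes to 5; slot 5 is free => place at 5.
996 hashes to 8; slot 8 is free => place at 8.
754 hashes to 0; slot 0 is free => place at 0.
918 hashes to 8, h2=7; 8 taken => place at 2.
632 hashes to 8, h2=9; 8 taken => place at 4.
842 hashes to 10; slot 10 is free => place at 10.
Table: [754, —, 918, —, 632, 590, —, —, 996, —, 842, —, —]
Lookup 632: h=8, h2=9, probe 8,4 → found at 4.

2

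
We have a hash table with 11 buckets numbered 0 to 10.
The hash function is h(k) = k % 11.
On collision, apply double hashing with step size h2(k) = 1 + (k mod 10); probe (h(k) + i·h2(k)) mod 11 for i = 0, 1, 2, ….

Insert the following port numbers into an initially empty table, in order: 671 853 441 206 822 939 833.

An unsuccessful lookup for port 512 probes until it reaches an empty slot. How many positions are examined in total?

671: h=0 -> slot 0
853: h=6 -> slot 6
441: h=1 -> slot 1
206: h=8 -> slot 8
822: h=8, h2=3, probe 8,0,3 -> slot 3
939: h=4 -> slot 4
833: h=8, h2=4, probe 8,1,5 -> slot 5
Table: [671, 441, _, 822, 939, 833, 853, _, 206, _, _]
Lookup 512: h=6, h2=3, probe 6,9 → slot 9 empty, not found.

2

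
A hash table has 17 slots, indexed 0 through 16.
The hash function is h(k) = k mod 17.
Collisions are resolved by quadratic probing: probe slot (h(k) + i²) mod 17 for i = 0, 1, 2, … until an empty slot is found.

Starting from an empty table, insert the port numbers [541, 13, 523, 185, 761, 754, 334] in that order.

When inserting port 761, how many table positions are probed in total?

4

Insert 541: h=14, slot 14 empty → index 14.
Insert 13: h=13, slot 13 empty → index 13.
Insert 523: h=13, slots 13,14 occupied → index 0.
Insert 185: h=15, slot 15 empty → index 15.
Insert 761: h=13, slots 13,14,0 occupied → index 5.
Insert 754: h=6, slot 6 empty → index 6.
Insert 334: h=11, slot 11 empty → index 11.
Table: [523, ., ., ., ., 761, 754, ., ., ., ., 334, ., 13, 541, 185, .]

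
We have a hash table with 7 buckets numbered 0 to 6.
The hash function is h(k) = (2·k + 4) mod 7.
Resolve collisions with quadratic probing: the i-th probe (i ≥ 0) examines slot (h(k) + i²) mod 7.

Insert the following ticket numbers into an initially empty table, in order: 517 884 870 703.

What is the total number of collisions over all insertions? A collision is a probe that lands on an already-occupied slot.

2

Insert 517: h=2, slot 2 empty => index 2.
Insert 884: h=1, slot 1 empty => index 1.
Insert 870: h=1, slots 1,2 occupied => index 5.
Insert 703: h=3, slot 3 empty => index 3.
Table: [., 884, 517, 703, ., 870, .]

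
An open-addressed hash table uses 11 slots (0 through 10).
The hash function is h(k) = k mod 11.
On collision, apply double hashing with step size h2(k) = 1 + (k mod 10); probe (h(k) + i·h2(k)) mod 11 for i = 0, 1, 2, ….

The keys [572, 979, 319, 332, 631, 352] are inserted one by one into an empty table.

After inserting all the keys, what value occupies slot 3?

352

572: h=0 → slot 0
979: h=0, h2=10, probe 0,10 → slot 10
319: h=0, h2=10, probe 0,10,9 → slot 9
332: h=2 → slot 2
631: h=4 → slot 4
352: h=0, h2=3, probe 0,3 → slot 3
Table: [572, ∅, 332, 352, 631, ∅, ∅, ∅, ∅, 319, 979]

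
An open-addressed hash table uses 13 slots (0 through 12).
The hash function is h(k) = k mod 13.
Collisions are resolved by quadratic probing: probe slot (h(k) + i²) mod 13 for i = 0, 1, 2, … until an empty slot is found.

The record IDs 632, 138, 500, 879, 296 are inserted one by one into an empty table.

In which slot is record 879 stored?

12

632 hashes to 8; slot 8 is free → place at 8.
138 hashes to 8; 8 taken → place at 9.
500 hashes to 6; slot 6 is free → place at 6.
879 hashes to 8; 8,9 taken → place at 12.
296 hashes to 10; slot 10 is free → place at 10.
Table: [-, -, -, -, -, -, 500, -, 632, 138, 296, -, 879]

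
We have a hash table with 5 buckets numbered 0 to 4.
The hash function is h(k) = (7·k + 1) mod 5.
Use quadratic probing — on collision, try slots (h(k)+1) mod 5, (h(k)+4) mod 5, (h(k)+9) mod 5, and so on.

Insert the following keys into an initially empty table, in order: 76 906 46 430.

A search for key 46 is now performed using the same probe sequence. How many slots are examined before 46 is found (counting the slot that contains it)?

76 hashes to 3; slot 3 is free => place at 3.
906 hashes to 3; 3 taken => place at 4.
46 hashes to 3; 3,4 taken => place at 2.
430 hashes to 1; slot 1 is free => place at 1.
Table: [∅, 430, 46, 76, 906]
Lookup 46: h=3, probe 3,4,2 → found at 2.

3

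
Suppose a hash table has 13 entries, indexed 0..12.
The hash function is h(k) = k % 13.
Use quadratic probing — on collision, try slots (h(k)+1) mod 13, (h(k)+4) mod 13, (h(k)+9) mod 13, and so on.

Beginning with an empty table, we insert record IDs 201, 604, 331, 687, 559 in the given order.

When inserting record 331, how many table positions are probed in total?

3

201 hashes to 6; slot 6 is free -> place at 6.
604 hashes to 6; 6 taken -> place at 7.
331 hashes to 6; 6,7 taken -> place at 10.
687 hashes to 11; slot 11 is free -> place at 11.
559 hashes to 0; slot 0 is free -> place at 0.
Table: [559, -, -, -, -, -, 201, 604, -, -, 331, 687, -]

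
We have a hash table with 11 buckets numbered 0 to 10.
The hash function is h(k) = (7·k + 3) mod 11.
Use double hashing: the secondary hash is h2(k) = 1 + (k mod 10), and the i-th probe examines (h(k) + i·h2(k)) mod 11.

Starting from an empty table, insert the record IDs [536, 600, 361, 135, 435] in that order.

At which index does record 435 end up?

536: h=4 -> slot 4
600: h=1 -> slot 1
361: h=0 -> slot 0
135: h=2 -> slot 2
435: h=1, h2=6, probe 1,7 -> slot 7
Table: [361, 600, 135, ., 536, ., ., 435, ., ., .]

7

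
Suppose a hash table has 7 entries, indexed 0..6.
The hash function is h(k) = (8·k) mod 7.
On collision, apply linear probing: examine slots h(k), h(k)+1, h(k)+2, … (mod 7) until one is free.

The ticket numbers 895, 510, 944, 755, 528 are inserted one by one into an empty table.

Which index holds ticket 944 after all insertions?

1

Insert 895: h=6, slot 6 empty => index 6.
Insert 510: h=6, slot 6 occupied => index 0.
Insert 944: h=6, slots 6,0 occupied => index 1.
Insert 755: h=6, slots 6,0,1 occupied => index 2.
Insert 528: h=3, slot 3 empty => index 3.
Table: [510, 944, 755, 528, —, —, 895]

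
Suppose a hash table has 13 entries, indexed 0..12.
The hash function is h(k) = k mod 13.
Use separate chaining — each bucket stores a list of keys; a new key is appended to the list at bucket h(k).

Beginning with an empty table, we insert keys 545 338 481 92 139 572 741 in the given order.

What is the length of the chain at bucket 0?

Insert 545: h=12, bucket 12 empty → new chain.
Insert 338: h=0, bucket 0 empty → new chain.
Insert 481: h=0, bucket 0 nonempty → append to chain.
Insert 92: h=1, bucket 1 empty → new chain.
Insert 139: h=9, bucket 9 empty → new chain.
Insert 572: h=0, bucket 0 nonempty → append to chain.
Insert 741: h=0, bucket 0 nonempty → append to chain.
Final buckets:
0: 338 -> 481 -> 572 -> 741
1: 92
2: ∅
3: ∅
4: ∅
5: ∅
6: ∅
7: ∅
8: ∅
9: 139
10: ∅
11: ∅
12: 545

4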